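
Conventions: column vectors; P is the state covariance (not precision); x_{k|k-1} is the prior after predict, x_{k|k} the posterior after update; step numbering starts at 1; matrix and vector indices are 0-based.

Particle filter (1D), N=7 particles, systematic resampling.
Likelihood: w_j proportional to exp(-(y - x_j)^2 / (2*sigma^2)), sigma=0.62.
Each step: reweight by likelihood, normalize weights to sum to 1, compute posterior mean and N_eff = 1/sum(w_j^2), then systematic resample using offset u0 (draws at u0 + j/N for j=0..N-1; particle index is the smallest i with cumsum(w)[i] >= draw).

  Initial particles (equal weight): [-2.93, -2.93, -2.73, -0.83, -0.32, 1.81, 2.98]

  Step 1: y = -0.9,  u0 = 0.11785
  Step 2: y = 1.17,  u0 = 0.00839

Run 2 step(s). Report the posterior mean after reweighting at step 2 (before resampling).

post_mean = -0.3793

step 1: w=[0.0028, 0.0028, 0.0077, 0.5980, 0.3886, 0.0000, 0.0000]  mean=-0.6583  Neff=1.9659  idx=[3, 3, 3, 3, 4, 4, 4]
step 2: w=[0.0291, 0.0291, 0.0291, 0.0291, 0.2946, 0.2946, 0.2946]  mean=-0.3793  Neff=3.7927  idx=[0, 4, 4, 5, 5, 6, 6]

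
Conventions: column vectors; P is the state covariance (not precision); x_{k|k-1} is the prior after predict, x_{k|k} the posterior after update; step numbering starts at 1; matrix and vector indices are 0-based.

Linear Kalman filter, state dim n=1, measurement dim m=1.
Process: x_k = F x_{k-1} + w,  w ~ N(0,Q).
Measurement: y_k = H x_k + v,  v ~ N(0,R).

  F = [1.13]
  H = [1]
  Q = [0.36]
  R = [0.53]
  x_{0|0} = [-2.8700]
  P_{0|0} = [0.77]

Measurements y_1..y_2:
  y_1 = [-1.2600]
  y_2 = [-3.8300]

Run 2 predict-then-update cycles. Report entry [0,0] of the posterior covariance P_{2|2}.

step 1: x^-=[-3.2431]  P^-=[1.3432]  S=[1.8732]  K=[0.7171]  nu=[1.9831]  x^+=[-1.8211]  P^+=[0.3800]
step 2: x^-=[-2.0578]  P^-=[0.8453]  S=[1.3753]  K=[0.6146]  nu=[-1.7722]  x^+=[-3.1470]  P^+=[0.3258]

P_post[0,0] = 0.3258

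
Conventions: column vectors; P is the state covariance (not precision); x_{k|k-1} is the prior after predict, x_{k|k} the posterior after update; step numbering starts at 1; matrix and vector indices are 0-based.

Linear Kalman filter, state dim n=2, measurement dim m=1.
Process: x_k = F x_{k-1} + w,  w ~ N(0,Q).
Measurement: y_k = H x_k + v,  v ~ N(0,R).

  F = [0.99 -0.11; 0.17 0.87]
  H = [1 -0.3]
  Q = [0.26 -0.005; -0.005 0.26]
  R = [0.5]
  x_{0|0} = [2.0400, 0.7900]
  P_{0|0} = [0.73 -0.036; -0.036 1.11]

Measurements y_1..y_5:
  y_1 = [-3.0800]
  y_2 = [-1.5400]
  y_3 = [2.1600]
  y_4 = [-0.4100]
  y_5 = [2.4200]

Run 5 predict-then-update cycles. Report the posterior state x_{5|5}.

step 1: x^-=[1.9327, 1.0341]  P^-=[0.9967 -0.0187; -0.0187 1.1106]  S=[1.6079]  K=[0.6234; -0.2188]  nu=[-4.7025]  x^+=[-0.9988, 2.0632]  P^+=[0.3719 0.2007; 0.2007 1.0336]
step 2: x^-=[-1.2157, 1.6252]  P^-=[0.5933 0.1277; 0.1277 1.1124]  S=[1.1168]  K=[0.4969; -0.1844]  nu=[0.1633]  x^+=[-1.1346, 1.5951]  P^+=[0.3175 0.2301; 0.2301 1.0744]
step 3: x^-=[-1.2987, 1.1948]  P^-=[0.5341 0.1395; 0.1395 1.1505]  S=[1.0539]  K=[0.4670; -0.1951]  nu=[3.8171]  x^+=[0.4841, 0.4500]  P^+=[0.3042 0.2355; 0.2355 1.1104]
step 4: x^-=[0.4297, 0.4738]  P^-=[0.5203 0.1384; 0.1384 1.1789]  S=[1.0433]  K=[0.4589; -0.2063]  nu=[-0.6976]  x^+=[0.1096, 0.6177]  P^+=[0.3006 0.2372; 0.2372 1.1345]
step 5: x^-=[0.0406, 0.5561]  P^-=[0.5167 0.1369; 0.1369 1.1975]  S=[1.0423]  K=[0.4563; -0.2134]  nu=[2.5462]  x^+=[1.2024, 0.0128]  P^+=[0.2997 0.2383; 0.2383 1.1501]

x_post = [1.2024, 0.0128]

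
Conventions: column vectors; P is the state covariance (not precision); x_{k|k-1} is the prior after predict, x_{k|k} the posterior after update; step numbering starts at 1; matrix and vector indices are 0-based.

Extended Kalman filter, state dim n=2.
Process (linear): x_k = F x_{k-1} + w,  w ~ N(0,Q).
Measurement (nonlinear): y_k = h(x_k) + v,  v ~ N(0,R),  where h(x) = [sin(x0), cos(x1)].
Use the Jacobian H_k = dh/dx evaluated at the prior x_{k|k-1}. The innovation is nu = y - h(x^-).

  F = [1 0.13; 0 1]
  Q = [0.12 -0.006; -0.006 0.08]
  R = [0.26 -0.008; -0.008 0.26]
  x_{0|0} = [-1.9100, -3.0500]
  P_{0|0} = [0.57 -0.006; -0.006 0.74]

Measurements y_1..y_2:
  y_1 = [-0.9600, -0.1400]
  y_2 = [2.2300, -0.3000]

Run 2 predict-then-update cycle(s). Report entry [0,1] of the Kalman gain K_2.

step 1: x^-=[-2.3065, -3.0500]  P^-=[0.7009 0.0842; 0.0842 0.8200]  H_jac=[-0.6711 0.0000; 0.0000 0.0915]  S=[0.5757 -0.0132; -0.0132 0.2669]  K=[-0.8174 -0.0115; -0.0918 0.2765]  nu=[-0.2186, 0.8558]  x^+=[-2.1376, -2.7933]  P^+=[0.3165 0.0389; 0.0389 0.7941]
step 2: x^-=[-2.5007, -2.7933]  P^-=[0.4601 0.1361; 0.1361 0.8741]  H_jac=[-0.8016 0.0000; 0.0000 0.3413]  S=[0.5556 -0.0452; -0.0452 0.3618]  K=[-0.6600 0.0459; -0.1306 0.8082]  nu=[2.8279, 0.6399]  x^+=[-4.3378, -2.6453]  P^+=[0.2145 0.0504; 0.0504 0.6187]

K[0,1] = 0.0459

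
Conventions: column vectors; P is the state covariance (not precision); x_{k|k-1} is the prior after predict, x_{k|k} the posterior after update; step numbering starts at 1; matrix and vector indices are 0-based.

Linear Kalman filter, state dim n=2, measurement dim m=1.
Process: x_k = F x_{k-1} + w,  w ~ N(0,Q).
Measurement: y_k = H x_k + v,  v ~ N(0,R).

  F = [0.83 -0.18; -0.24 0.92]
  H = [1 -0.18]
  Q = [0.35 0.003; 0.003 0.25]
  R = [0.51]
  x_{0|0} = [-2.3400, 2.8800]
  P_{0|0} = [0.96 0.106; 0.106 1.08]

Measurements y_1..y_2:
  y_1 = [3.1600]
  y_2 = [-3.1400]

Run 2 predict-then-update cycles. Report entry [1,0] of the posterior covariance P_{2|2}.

P_post[1,0] = 0.0074

step 1: x^-=[-2.4606, 3.2112]  P^-=[1.0147 -0.2816; -0.2816 1.1726]  S=[1.6640]  K=[0.6402; -0.2960]  nu=[6.1986]  x^+=[1.5079, 1.3761]  P^+=[0.3326 0.0338; 0.0338 1.0268]
step 2: x^-=[1.0039, 0.9041]  P^-=[0.6023 -0.2060; -0.2060 1.1233]  S=[1.2228]  K=[0.5229; -0.3338]  nu=[-3.9811]  x^+=[-1.0777, 2.2330]  P^+=[0.2680 0.0074; 0.0074 0.9870]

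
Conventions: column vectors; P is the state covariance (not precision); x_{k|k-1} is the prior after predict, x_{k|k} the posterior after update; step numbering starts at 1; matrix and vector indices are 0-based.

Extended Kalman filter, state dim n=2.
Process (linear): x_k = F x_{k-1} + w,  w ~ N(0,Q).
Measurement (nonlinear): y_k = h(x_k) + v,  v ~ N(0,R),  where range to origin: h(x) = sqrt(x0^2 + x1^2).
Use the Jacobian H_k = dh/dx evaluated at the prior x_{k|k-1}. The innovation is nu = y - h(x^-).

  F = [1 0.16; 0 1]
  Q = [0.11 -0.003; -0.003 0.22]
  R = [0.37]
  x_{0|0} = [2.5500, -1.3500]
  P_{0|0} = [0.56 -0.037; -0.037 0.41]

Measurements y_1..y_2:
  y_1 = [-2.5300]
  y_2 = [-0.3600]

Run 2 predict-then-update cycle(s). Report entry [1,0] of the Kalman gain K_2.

K[1,0] = -0.0569

step 1: x^-=[2.3340, -1.3500]  P^-=[0.6687 0.0256; 0.0256 0.6300]  H_jac=[0.8656 -0.5007]  S=[1.0068]  K=[0.5622; -0.2913]  nu=[-5.2263]  x^+=[-0.6041, 0.1724]  P^+=[0.3505 0.1905; 0.1905 0.5446]
step 2: x^-=[-0.5765, 0.1724]  P^-=[0.5354 0.2746; 0.2746 0.7646]  H_jac=[-0.9581 0.2865]  S=[0.7734]  K=[-0.5615; -0.0569]  nu=[-0.9618]  x^+=[-0.0366, 0.2272]  P^+=[0.2916 0.2499; 0.2499 0.7621]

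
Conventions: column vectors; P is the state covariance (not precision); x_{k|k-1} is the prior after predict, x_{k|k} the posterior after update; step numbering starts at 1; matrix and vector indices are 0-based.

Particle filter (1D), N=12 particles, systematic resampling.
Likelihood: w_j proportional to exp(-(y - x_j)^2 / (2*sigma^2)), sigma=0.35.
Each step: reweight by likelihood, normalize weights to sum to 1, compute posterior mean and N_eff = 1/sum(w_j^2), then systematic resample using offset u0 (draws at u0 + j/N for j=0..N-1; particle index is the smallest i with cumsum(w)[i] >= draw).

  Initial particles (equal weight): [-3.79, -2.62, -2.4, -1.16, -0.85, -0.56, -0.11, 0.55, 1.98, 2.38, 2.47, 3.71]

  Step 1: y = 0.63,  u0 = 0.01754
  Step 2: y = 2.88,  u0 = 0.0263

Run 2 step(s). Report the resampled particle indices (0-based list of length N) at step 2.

resampled_idx = [2, 3, 3, 4, 5, 6, 7, 8, 8, 9, 10, 11]

step 1: w=[0.0000, 0.0000, 0.0000, 0.0000, 0.0001, 0.0028, 0.0986, 0.8979, 0.0005, 0.0000, 0.0000, 0.0000]  mean=0.4824  Neff=1.2256  idx=[6, 6, 7, 7, 7, 7, 7, 7, 7, 7, 7, 7]
step 2: w=[0.0000, 0.0000, 0.1000, 0.1000, 0.1000, 0.1000, 0.1000, 0.1000, 0.1000, 0.1000, 0.1000, 0.1000]  mean=0.5500  Neff=10.0000  idx=[2, 3, 3, 4, 5, 6, 7, 8, 8, 9, 10, 11]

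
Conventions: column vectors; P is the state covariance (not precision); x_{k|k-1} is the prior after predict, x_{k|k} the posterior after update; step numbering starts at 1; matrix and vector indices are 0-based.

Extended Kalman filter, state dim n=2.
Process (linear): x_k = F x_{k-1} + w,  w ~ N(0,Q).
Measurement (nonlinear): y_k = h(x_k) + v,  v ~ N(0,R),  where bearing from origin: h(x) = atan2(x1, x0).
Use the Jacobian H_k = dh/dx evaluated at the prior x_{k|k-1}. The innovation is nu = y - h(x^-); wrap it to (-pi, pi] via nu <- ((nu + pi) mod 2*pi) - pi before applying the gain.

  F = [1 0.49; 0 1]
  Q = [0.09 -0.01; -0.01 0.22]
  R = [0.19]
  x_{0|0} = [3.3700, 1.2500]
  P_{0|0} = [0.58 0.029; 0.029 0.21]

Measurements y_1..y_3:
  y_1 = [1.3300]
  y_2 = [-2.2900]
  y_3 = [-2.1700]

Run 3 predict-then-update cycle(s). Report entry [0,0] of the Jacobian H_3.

H_jac[0,0] = -0.0188

step 1: x^-=[3.9825, 1.2500]  P^-=[0.7488 0.1219; 0.1219 0.4300]  H_jac=[-0.0717 0.2286]  S=[0.2123]  K=[-0.1218; 0.4217]  nu=[1.0259]  x^+=[3.8575, 1.6826]  P^+=[0.7457 0.1328; 0.1328 0.3922]
step 2: x^-=[4.6820, 1.6826]  P^-=[1.0600 0.3150; 0.3150 0.6122]  H_jac=[-0.0680 0.1892]  S=[0.2087]  K=[-0.0598; 0.4523]  nu=[-2.6350]  x^+=[4.8395, 0.4909]  P^+=[1.0593 0.3206; 0.3206 0.5695]
step 3: x^-=[5.0801, 0.4909]  P^-=[1.6003 0.5897; 0.5897 0.7895]  H_jac=[-0.0188 0.1950]  S=[0.2163]  K=[0.3924; 0.6606]  nu=[-2.2663]  x^+=[4.1908, -1.0063]  P^+=[1.5670 0.5337; 0.5337 0.6952]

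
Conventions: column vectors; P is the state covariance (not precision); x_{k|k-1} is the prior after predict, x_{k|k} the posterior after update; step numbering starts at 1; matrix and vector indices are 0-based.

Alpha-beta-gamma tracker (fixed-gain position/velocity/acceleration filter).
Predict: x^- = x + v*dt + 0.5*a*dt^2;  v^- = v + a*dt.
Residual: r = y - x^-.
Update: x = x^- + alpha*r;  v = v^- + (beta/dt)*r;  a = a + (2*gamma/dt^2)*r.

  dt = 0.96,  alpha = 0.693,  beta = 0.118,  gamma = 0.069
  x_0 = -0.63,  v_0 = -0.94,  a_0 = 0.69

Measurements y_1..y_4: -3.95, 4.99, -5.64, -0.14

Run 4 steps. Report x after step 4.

x_post = -0.6107

step 1: x_pred=-1.2144  r=-2.7356  x^+=-3.1102  v^+=-0.6138  a^+=0.2804
step 2: x_pred=-3.5703  r=8.5603  x^+=2.3620  v^+=0.7075  a^+=1.5622
step 3: x_pred=3.7611  r=-9.4011  x^+=-2.7539  v^+=1.0517  a^+=0.1545
step 4: x_pred=-1.6731  r=1.5331  x^+=-0.6107  v^+=1.3884  a^+=0.3840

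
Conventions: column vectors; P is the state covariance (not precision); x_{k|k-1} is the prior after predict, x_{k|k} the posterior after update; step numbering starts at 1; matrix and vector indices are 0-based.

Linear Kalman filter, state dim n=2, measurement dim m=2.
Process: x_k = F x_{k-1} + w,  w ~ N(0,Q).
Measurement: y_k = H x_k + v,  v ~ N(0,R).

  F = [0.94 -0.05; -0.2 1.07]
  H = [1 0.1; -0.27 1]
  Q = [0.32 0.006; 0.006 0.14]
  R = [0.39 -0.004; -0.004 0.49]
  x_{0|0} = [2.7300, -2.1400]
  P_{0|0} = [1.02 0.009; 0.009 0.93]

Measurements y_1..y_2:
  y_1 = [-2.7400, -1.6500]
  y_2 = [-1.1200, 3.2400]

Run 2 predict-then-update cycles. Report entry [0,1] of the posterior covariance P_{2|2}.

P_post[0,1] = 0.0056

step 1: x^-=[2.6732, -2.8358]  P^-=[1.2228 -0.2264; -0.2264 1.2417]  S=[1.5799 -0.4302; -0.4302 1.9431]  K=[0.7254 -0.1258; 0.1255 0.6983]  nu=[-5.1296, 1.9076]  x^+=[-1.2876, -2.1474]  P^+=[0.2822 0.0117; 0.0117 0.3448]
step 2: x^-=[-1.1030, -2.0402]  P^-=[0.5691 -0.0537; -0.0537 0.5411]  S=[0.9538 -0.1558; -0.1558 1.1015]  K=[0.5736 -0.1071; 0.0848 0.5163]  nu=[0.1870, 4.9824]  x^+=[-1.5294, 0.5483]  P^+=[0.2236 0.0056; 0.0056 0.2542]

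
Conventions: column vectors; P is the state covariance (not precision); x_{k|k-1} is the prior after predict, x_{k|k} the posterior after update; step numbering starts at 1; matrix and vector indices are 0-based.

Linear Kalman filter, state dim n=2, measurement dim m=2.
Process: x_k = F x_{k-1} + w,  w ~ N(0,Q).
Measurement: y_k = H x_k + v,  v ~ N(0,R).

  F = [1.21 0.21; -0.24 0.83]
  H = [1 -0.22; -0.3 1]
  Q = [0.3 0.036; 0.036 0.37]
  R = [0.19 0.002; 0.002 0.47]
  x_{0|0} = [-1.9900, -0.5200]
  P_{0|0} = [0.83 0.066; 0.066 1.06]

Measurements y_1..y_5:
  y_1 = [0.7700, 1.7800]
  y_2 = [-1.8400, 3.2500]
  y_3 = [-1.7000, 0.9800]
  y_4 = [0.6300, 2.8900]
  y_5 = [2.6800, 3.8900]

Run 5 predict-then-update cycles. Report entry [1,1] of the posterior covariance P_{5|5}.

P_post[1,1] = 0.2719

step 1: x^-=[-2.5171, 0.0460]  P^-=[1.5955 0.0427; 0.0427 1.1217]  S=[1.8210 -0.6779; -0.6779 1.7097]  K=[0.9105 0.1060; 0.1518 0.7088]  nu=[3.2972, 0.9789]  x^+=[0.5887, 1.2403]  P^+=[0.1976 0.1109; 0.1109 0.3667]
step 2: x^-=[0.9728, 0.8882]  P^-=[0.6619 0.1484; 0.1484 0.5898]  S=[0.8151 -0.1682; -0.1682 1.0304]  K=[0.7884 0.0800; 0.1366 0.5515]  nu=[-2.6174, 2.6537]  x^+=[-0.8786, 1.9942]  P^+=[0.1698 0.0901; 0.0901 0.2865]
step 3: x^-=[-0.6444, 1.8661]  P^-=[0.6070 0.1226; 0.1226 0.5413]  S=[0.7693 -0.1685; -0.1685 0.9924]  K=[0.7695 0.0707; 0.1204 0.5288]  nu=[-0.6451, -1.0794]  x^+=[-1.2171, 1.2176]  P^+=[0.1649 0.0842; 0.0842 0.2741]
step 4: x^-=[-1.2170, 1.3027]  P^-=[0.5963 0.1162; 0.1162 0.5347]  S=[0.7610 -0.1706; -0.1706 0.9887]  K=[0.7653 0.0687; 0.1160 0.5256]  nu=[2.1335, 1.2222]  x^+=[0.4999, 2.1926]  P^+=[0.1638 0.0830; 0.0830 0.2722]
step 5: x^-=[1.0653, 1.6999]  P^-=[0.5940 0.1150; 0.1150 0.5339]  S=[0.7592 -0.1710; -0.1710 0.9883]  K=[0.7644 0.0684; 0.1151 0.5252]  nu=[1.9887, 2.5097]  x^+=[2.7571, 3.2469]  P^+=[0.1636 0.0827; 0.0827 0.2719]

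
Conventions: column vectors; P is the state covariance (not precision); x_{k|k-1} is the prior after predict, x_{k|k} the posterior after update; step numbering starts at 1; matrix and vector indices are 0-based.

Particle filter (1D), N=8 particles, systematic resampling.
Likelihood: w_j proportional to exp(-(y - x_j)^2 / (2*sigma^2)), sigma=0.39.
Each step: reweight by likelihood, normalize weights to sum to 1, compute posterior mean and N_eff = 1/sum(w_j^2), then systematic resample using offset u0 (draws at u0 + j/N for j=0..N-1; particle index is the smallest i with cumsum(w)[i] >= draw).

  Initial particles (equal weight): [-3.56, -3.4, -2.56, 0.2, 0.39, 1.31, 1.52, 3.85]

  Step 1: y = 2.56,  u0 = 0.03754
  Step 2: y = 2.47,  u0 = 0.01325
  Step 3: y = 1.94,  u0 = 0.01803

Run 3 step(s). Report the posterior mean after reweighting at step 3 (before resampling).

step 1: w=[0.0000, 0.0000, 0.0000, 0.0000, 0.0000, 0.1521, 0.7390, 0.1089]  mean=1.7418  Neff=1.7208  idx=[5, 6, 6, 6, 6, 6, 6, 7]
step 2: w=[0.0372, 0.1595, 0.1595, 0.1595, 0.1595, 0.1595, 0.1595, 0.0059]  mean=1.5260  Neff=6.4922  idx=[0, 1, 2, 3, 3, 4, 5, 6]
step 3: w=[0.0647, 0.1336, 0.1336, 0.1336, 0.1336, 0.1336, 0.1336, 0.1336]  mean=1.5064  Neff=7.7428  idx=[0, 1, 2, 3, 4, 5, 6, 7]

post_mean = 1.5064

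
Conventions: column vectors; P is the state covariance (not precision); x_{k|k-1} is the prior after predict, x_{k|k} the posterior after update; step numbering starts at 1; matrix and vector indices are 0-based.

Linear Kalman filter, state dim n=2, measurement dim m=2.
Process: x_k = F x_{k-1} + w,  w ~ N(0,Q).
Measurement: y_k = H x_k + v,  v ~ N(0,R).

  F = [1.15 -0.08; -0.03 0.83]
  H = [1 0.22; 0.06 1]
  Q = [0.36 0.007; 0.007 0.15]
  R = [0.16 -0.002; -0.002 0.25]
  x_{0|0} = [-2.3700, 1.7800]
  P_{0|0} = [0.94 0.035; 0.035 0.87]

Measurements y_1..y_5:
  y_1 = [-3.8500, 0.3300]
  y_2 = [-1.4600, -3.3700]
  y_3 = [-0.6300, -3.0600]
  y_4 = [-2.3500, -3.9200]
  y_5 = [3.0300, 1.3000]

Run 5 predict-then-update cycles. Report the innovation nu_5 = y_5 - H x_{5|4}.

innov = [5.0004, 3.6040]

step 1: x^-=[-2.8679, 1.5485]  P^-=[1.6023 -0.0497; -0.0497 0.7484]  S=[1.7766 0.2084; 0.2084 0.9982]  K=[0.9126 -0.1440; -0.0235 0.7517]  nu=[-1.3228, -1.0464]  x^+=[-3.9243, 0.7930]  P^+=[0.1567 -0.0472; -0.0472 0.1908]
step 2: x^-=[-4.5764, 0.7759]  P^-=[0.5771 -0.0563; -0.0563 0.2839]  S=[0.7261 0.0381; 0.0381 0.5293]  K=[0.7829 -0.0972; -0.0193 0.5315]  nu=[2.9457, -3.8713]  x^+=[-1.8939, -1.3386]  P^+=[0.1329 -0.0338; -0.0338 0.1349]
step 3: x^-=[-2.0709, -1.0543]  P^-=[0.5429 -0.0389; -0.0389 0.2448]  S=[0.6976 0.0450; 0.0450 0.4920]  K=[0.7713 -0.0834; -0.0104 0.4937]  nu=[1.6728, -1.8815]  x^+=[-0.6237, -2.0005]  P^+=[0.1302 -0.0302; -0.0302 0.1252]
step 4: x^-=[-0.5572, -1.6417]  P^-=[0.5386 -0.0347; -0.0347 0.2379]  S=[0.6948 0.0475; 0.0475 0.4857]  K=[0.7696 -0.0802; -0.0079 0.4863]  nu=[-1.4316, -2.2448]  x^+=[-1.4790, -2.7222]  P^+=[0.1298 -0.0294; -0.0294 0.1234]
step 5: x^-=[-1.4831, -2.2150]  P^-=[0.5378 -0.0338; -0.0338 0.2366]  S=[0.6944 0.0481; 0.0481 0.4844]  K=[0.7693 -0.0795; -0.0073 0.4849]  nu=[5.0004, 3.6040]  x^+=[2.0773, -0.5040]  P^+=[0.1297 -0.0292; -0.0292 0.1230]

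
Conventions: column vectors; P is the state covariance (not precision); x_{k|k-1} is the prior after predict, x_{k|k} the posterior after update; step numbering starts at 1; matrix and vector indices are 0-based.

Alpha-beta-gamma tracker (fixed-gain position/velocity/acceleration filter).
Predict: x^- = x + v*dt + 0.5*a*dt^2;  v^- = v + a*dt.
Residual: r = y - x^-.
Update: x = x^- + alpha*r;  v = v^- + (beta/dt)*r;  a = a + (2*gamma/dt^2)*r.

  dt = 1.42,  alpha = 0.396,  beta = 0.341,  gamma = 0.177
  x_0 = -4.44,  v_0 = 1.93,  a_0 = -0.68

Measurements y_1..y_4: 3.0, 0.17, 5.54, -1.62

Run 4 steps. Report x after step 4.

x_post = 3.7850

step 1: x_pred=-2.3850  r=5.3850  x^+=-0.2525  v^+=2.2576  a^+=0.2654
step 2: x_pred=3.2208  r=-3.0508  x^+=2.0127  v^+=1.9018  a^+=-0.2702
step 3: x_pred=4.4408  r=1.0992  x^+=4.8761  v^+=1.7821  a^+=-0.0772
step 4: x_pred=7.3287  r=-8.9487  x^+=3.7850  v^+=-0.4766  a^+=-1.6483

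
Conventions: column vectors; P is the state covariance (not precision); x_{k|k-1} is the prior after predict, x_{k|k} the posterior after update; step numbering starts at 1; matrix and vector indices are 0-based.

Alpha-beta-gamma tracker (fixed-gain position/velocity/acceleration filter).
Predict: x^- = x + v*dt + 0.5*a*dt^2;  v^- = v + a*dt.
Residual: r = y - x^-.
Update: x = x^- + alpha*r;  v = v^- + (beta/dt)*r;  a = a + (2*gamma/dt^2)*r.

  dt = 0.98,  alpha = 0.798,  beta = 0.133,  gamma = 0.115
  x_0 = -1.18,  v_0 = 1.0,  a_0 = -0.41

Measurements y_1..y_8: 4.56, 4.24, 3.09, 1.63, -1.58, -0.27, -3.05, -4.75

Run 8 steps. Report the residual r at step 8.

step 1: x_pred=-0.3969  r=4.9569  x^+=3.5587  v^+=1.2709  a^+=0.7771
step 2: x_pred=5.1774  r=-0.9374  x^+=4.4293  v^+=1.9053  a^+=0.5526
step 3: x_pred=6.5619  r=-3.4719  x^+=3.7913  v^+=1.9756  a^+=-0.2788
step 4: x_pred=5.5935  r=-3.9635  x^+=2.4306  v^+=1.1645  a^+=-1.2280
step 5: x_pred=2.9821  r=-4.5621  x^+=-0.6585  v^+=-0.6582  a^+=-2.3206
step 6: x_pred=-2.4178  r=2.1478  x^+=-0.7039  v^+=-2.6409  a^+=-1.8062
step 7: x_pred=-4.1593  r=1.1093  x^+=-3.2741  v^+=-4.2604  a^+=-1.5406
step 8: x_pred=-8.1891  r=3.4391  x^+=-5.4447  v^+=-5.3035  a^+=-0.7170

resid = 3.4391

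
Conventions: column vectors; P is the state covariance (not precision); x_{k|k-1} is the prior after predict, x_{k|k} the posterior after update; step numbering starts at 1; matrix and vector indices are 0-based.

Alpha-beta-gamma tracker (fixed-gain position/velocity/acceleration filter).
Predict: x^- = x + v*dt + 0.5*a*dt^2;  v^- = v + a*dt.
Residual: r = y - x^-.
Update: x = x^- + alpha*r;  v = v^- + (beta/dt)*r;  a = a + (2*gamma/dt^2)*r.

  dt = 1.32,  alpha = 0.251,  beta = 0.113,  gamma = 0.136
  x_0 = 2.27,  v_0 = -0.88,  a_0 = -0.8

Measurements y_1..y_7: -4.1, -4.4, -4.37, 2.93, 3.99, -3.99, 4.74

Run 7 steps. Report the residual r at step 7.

resid = -8.9118

step 1: x_pred=0.4114  r=-4.5114  x^+=-0.7209  v^+=-2.3222  a^+=-1.5043
step 2: x_pred=-5.0968  r=0.6968  x^+=-4.9219  v^+=-4.2482  a^+=-1.3955
step 3: x_pred=-11.7452  r=7.3752  x^+=-9.8941  v^+=-5.4589  a^+=-0.2442
step 4: x_pred=-17.3125  r=20.2425  x^+=-12.2316  v^+=-4.0483  a^+=2.9158
step 5: x_pred=-15.0351  r=19.0251  x^+=-10.2598  v^+=1.4292  a^+=5.8858
step 6: x_pred=-3.2456  r=-0.7444  x^+=-3.4324  v^+=9.1347  a^+=5.7696
step 7: x_pred=13.6518  r=-8.9118  x^+=11.4150  v^+=15.9876  a^+=4.3784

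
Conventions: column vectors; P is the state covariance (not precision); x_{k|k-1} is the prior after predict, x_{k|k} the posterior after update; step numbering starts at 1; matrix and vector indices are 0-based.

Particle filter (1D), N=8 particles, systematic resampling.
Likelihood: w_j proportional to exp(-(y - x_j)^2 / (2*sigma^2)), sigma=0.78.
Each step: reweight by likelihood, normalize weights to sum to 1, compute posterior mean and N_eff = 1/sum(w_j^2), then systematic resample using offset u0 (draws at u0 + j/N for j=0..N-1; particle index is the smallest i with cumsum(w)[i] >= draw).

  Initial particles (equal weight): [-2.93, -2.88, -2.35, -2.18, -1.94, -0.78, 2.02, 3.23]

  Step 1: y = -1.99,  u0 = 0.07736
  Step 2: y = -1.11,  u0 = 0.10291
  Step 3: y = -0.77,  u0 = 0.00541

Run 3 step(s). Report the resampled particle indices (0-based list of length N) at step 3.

resampled_idx = [0, 2, 4, 5, 5, 6, 6, 7]

step 1: w=[0.1159, 0.1250, 0.2154, 0.2326, 0.2391, 0.0719, 0.0000, 0.0000]  mean=-2.2329  Neff=5.2102  idx=[0, 1, 2, 2, 3, 4, 4, 5]
step 2: w=[0.0209, 0.0242, 0.0898, 0.0898, 0.1240, 0.1804, 0.1804, 0.2905]  mean=-1.7498  Neff=5.4940  idx=[2, 4, 5, 5, 6, 7, 7, 7]
step 3: w=[0.0299, 0.0454, 0.0755, 0.0755, 0.0755, 0.2327, 0.2327, 0.2327]  mean=-1.1534  Neff=5.4795  idx=[0, 2, 4, 5, 5, 6, 6, 7]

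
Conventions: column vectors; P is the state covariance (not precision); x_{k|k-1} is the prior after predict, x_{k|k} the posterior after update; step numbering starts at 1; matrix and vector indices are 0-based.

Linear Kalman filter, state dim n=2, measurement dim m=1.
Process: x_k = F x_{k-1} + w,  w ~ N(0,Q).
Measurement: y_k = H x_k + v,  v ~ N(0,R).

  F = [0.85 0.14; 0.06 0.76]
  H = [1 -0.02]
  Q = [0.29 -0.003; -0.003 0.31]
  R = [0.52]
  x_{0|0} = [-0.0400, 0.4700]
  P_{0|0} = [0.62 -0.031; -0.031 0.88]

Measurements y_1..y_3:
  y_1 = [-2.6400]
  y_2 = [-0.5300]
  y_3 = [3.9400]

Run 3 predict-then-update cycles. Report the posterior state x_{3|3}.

x_post = [1.5847, 0.6105]

step 1: x^-=[0.0318, 0.3548]  P^-=[0.7478 0.1020; 0.1020 0.8177]  S=[1.2641]  K=[0.5900; 0.0677]  nu=[-2.6647]  x^+=[-1.5403, 0.1743]  P^+=[0.3078 0.0515; 0.0515 0.8119]
step 2: x^-=[-1.2849, 0.0401]  P^-=[0.5406 0.1328; 0.1328 0.7848]  S=[1.0556]  K=[0.5096; 0.1109]  nu=[0.7557]  x^+=[-0.8998, 0.1239]  P^+=[0.2664 0.0731; 0.0731 0.7718]
step 3: x^-=[-0.7475, 0.0402]  P^-=[0.5150 0.1405; 0.1405 0.7634]  S=[1.0297]  K=[0.4974; 0.1217]  nu=[4.6883]  x^+=[1.5847, 0.6105]  P^+=[0.2602 0.0782; 0.0782 0.7482]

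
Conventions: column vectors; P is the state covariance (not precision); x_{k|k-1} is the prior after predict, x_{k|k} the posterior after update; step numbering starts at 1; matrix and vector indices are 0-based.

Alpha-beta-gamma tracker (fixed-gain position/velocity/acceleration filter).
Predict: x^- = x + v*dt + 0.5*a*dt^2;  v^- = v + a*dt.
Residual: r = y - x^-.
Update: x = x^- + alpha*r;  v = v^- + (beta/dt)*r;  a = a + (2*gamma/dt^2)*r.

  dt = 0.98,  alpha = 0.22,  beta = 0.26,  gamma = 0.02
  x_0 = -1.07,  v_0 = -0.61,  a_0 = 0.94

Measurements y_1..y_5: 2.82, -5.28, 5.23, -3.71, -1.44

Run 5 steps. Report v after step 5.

step 1: x_pred=-1.2164  r=4.0364  x^+=-0.3284  v^+=1.3821  a^+=1.1081
step 2: x_pred=1.5582  r=-6.8382  x^+=0.0538  v^+=0.6538  a^+=0.8233
step 3: x_pred=1.0899  r=4.1401  x^+=2.0007  v^+=2.5591  a^+=0.9957
step 4: x_pred=4.9867  r=-8.6967  x^+=3.0735  v^+=1.2276  a^+=0.6335
step 5: x_pred=4.5807  r=-6.0207  x^+=3.2562  v^+=0.2511  a^+=0.3828

v_post = 0.2511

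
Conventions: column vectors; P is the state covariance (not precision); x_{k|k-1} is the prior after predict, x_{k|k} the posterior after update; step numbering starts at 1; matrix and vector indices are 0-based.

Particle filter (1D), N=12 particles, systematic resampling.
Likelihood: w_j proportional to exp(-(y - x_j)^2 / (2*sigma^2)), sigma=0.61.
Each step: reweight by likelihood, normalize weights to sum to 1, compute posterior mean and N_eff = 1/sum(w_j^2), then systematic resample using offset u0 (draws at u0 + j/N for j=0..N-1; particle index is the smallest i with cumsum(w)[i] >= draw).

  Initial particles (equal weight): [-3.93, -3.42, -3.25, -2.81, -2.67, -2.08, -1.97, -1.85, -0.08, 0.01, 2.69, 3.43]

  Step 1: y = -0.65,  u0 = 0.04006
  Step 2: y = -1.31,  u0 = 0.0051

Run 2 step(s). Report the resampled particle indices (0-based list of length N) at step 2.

resampled_idx = [0, 0, 0, 1, 1, 1, 2, 3, 5, 6, 8, 10]

step 1: w=[0.0000, 0.0000, 0.0001, 0.0013, 0.0027, 0.0423, 0.0635, 0.0954, 0.4268, 0.3678, 0.0000, 0.0000]  mean=-0.4313  Neff=3.0083  idx=[5, 7, 8, 8, 8, 8, 8, 8, 9, 9, 9, 9]
step 2: w=[0.1962, 0.2942, 0.0570, 0.0570, 0.0570, 0.0570, 0.0570, 0.0570, 0.0419, 0.0419, 0.0419, 0.0419]  mean=-0.9782  Neff=6.5972  idx=[0, 0, 0, 1, 1, 1, 2, 3, 5, 6, 8, 10]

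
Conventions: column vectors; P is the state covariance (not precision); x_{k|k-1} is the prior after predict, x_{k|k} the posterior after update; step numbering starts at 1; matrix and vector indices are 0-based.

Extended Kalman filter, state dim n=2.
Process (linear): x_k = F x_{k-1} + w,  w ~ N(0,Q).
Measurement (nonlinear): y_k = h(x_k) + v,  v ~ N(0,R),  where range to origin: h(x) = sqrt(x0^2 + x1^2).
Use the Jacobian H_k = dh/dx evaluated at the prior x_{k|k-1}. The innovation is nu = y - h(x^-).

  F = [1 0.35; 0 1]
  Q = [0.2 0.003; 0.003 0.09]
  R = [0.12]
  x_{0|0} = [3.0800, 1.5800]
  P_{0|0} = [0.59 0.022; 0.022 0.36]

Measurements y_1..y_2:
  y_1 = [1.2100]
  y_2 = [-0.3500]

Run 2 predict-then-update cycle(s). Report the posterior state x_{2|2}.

step 1: x^-=[3.6330, 1.5800]  P^-=[0.8495 0.1510; 0.1510 0.4500]  H_jac=[0.9170 0.3988]  S=[1.0164]  K=[0.8257; 0.3128]  nu=[-2.7517]  x^+=[1.3609, 0.7192]  P^+=[0.1565 -0.1115; -0.1115 0.3505]
step 2: x^-=[1.6127, 0.7192]  P^-=[0.3214 0.0142; 0.0142 0.4405]  H_jac=[0.9133 0.4073]  S=[0.4717]  K=[0.6345; 0.4078]  nu=[-2.1158]  x^+=[0.2702, -0.1436]  P^+=[0.1315 -0.1079; -0.1079 0.3621]

x_post = [0.2702, -0.1436]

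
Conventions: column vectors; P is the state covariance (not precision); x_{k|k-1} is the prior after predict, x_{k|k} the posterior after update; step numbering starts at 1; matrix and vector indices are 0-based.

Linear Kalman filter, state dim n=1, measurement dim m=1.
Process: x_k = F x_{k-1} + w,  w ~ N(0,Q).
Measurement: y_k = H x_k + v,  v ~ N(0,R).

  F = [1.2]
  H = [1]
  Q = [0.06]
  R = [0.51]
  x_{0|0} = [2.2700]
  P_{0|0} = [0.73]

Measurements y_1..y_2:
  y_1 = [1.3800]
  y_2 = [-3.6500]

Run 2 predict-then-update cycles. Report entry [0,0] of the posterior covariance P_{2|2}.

P_post[0,0] = 0.2677

step 1: x^-=[2.7240]  P^-=[1.1112]  S=[1.6212]  K=[0.6854]  nu=[-1.3440]  x^+=[1.8028]  P^+=[0.3496]
step 2: x^-=[2.1634]  P^-=[0.5634]  S=[1.0734]  K=[0.5249]  nu=[-5.8134]  x^+=[-0.8878]  P^+=[0.2677]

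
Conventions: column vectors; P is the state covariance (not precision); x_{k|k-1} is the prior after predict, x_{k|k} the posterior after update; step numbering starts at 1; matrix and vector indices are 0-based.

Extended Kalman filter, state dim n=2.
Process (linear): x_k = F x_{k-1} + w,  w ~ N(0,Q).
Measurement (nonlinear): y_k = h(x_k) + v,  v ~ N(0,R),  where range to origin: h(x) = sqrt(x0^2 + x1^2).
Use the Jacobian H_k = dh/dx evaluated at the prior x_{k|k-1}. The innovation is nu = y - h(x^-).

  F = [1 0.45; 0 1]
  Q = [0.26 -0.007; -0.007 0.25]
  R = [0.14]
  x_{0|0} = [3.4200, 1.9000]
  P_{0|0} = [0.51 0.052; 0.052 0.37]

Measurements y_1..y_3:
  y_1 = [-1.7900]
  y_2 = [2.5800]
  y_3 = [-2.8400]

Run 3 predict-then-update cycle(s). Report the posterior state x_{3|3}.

x_post = [0.7004, 2.0062]

step 1: x^-=[4.2750, 1.9000]  P^-=[0.8917 0.2115; 0.2115 0.6200]  H_jac=[0.9138 0.4061]  S=[1.1439]  K=[0.7875; 0.3891]  nu=[-6.4682]  x^+=[-0.8184, -0.6167]  P^+=[0.1824 -0.1390; -0.1390 0.4468]
step 2: x^-=[-1.0960, -0.6167]  P^-=[0.4078 0.0551; 0.0551 0.6968]  H_jac=[-0.8715 -0.4904]  S=[0.6644]  K=[-0.5756; -0.5866]  nu=[1.3224]  x^+=[-1.8571, -1.3925]  P^+=[0.1877 -0.1692; -0.1692 0.4682]
step 3: x^-=[-2.4837, -1.3925]  P^-=[0.3902 0.0345; 0.0345 0.7182]  H_jac=[-0.8723 -0.4890]  S=[0.6380]  K=[-0.5599; -0.5976]  nu=[-5.6874]  x^+=[0.7004, 2.0062]  P^+=[0.1902 -0.1790; -0.1790 0.4904]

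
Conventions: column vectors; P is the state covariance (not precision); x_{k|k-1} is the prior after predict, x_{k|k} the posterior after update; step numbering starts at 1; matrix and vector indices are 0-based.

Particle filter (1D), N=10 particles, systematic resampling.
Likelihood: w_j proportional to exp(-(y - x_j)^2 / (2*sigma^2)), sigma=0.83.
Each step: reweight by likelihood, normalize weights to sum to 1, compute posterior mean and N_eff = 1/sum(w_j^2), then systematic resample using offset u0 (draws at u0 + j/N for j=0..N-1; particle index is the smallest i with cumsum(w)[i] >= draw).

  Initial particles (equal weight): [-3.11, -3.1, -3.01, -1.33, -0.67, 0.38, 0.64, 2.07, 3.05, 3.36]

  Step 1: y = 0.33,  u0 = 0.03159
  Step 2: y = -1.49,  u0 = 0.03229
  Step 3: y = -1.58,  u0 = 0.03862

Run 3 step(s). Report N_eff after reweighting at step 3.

step 1: w=[0.0001, 0.0001, 0.0001, 0.0507, 0.1814, 0.3742, 0.3496, 0.0416, 0.0017, 0.0005]  mean=0.2692  Neff=3.3397  idx=[3, 4, 4, 5, 5, 5, 6, 6, 6, 6]
step 2: w=[0.3783, 0.2366, 0.2366, 0.0305, 0.0305, 0.0305, 0.0143, 0.0143, 0.0143, 0.0143]  mean=-0.7487  Neff=3.8669  idx=[0, 0, 0, 0, 1, 1, 2, 2, 2, 5]
step 3: w=[0.1442, 0.1442, 0.1442, 0.1442, 0.0827, 0.0827, 0.0827, 0.0827, 0.0827, 0.0093]  mean=-1.0410  Neff=8.5073  idx=[0, 0, 1, 2, 3, 3, 4, 5, 7, 8]

N_eff = 8.5073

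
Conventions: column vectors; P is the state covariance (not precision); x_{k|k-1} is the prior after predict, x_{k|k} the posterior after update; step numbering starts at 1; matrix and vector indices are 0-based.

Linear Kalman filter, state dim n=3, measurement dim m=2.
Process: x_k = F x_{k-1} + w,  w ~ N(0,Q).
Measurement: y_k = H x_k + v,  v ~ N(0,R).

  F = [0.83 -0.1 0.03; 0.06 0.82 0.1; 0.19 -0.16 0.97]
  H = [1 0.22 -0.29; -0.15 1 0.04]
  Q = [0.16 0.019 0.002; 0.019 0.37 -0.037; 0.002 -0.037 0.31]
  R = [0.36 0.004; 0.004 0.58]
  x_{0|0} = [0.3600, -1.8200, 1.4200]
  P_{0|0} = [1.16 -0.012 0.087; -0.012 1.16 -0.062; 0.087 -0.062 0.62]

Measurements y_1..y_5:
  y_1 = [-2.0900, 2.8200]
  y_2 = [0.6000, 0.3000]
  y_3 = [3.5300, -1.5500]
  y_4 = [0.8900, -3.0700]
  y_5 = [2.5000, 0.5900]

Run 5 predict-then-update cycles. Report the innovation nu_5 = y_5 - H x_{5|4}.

innov = [1.7356, 1.8953]

step 1: x^-=[0.5234, -1.3288, 1.7370]  P^-=[0.9780 -0.0181 0.3002; -0.0181 1.1501 -0.1592; 0.3002 -0.1592 1.0170]  S=[1.3174 0.1508; 0.1508 1.7428]  K=[0.6901 -0.1474; 0.1394 0.6457; -0.0119 -0.0928]  nu=[-1.8173, 4.1578]  x^+=[-1.3437, 1.1027, 1.3728]  P^+=[0.3434 -0.0431 0.2966; -0.0431 0.3706 -0.0494; 0.2966 -0.0494 1.0014]
step 2: x^-=[-1.1843, 0.9609, 0.8999]  P^-=[0.4234 0.0041 0.3433; 0.0041 0.6217 -0.0065; 0.3433 -0.0065 1.4014]  S=[0.7348 0.0954; 0.0954 1.2076]  K=[0.4514 -0.0735; 0.1288 0.5039; -0.0885 0.0054]  nu=[1.8339, -0.8745]  x^+=[-0.2921, 0.7564, 0.7328]  P^+=[0.2734 -0.0147 0.3723; -0.0147 0.2905 0.0028; 0.3723 0.0028 1.3957]
step 3: x^-=[-0.2961, 0.6760, 0.5343]  P^-=[0.3735 0.0347 0.3942; 0.0347 0.5837 0.0922; 0.3942 0.0922 1.7778]  S=[0.6861 0.0963; 0.0963 1.1672]  K=[0.3941 -0.0373; 0.1302 0.4881; -0.1617 0.1026]  nu=[3.8324, -2.2918]  x^+=[1.2996, 0.0566, -0.3206]  P^+=[0.2681 0.0026 0.4379; 0.0026 0.2818 0.0545; 0.4379 0.0545 1.7508]
step 4: x^-=[1.0634, 0.0923, -0.0731]  P^-=[0.3702 0.0542 0.4489; 0.0542 0.5924 0.1756; 0.4489 0.1756 2.1185]  S=[0.6781 0.0948; 0.0948 1.1765]  K=[0.3737 -0.0160; 0.1283 0.4923; -0.2124 0.1811]  nu=[-0.2149, -2.9999]  x^+=[1.0310, -1.4119, -0.5709]  P^+=[0.2763 0.0137 0.4994; 0.0137 0.2842 0.0969; 0.4994 0.0969 2.0566]
step 5: x^-=[0.9798, -1.1530, -0.1320]  P^-=[0.3770 0.0686 0.5029; 0.0686 0.6059 0.2444; 0.5029 0.2444 2.4155]  S=[0.6768 0.0924; 0.0924 1.1912]  K=[0.3640 -0.0012; 0.1256 0.4985; -0.2455 0.2420]  nu=[1.7356, 1.8953]  x^+=[1.6093, 0.0097, -0.0995]  P^+=[0.2874 0.0216 0.5556; 0.0216 0.2877 0.1301; 0.5556 0.1301 2.3159]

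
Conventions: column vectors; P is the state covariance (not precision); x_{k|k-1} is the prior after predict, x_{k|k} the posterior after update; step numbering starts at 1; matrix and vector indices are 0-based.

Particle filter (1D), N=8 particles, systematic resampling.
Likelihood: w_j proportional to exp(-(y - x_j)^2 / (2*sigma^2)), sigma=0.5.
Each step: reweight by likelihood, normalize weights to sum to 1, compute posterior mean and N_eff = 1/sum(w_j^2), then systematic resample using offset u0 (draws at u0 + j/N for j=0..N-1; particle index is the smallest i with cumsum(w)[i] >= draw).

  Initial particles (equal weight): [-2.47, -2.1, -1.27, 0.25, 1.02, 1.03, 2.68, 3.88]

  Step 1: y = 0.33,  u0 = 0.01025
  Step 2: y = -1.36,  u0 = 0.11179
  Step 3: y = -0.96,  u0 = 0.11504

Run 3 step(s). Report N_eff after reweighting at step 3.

step 1: w=[0.0000, 0.0000, 0.0034, 0.5627, 0.2199, 0.2139, 0.0000, 0.0000]  mean=0.5810  Neff=2.4343  idx=[3, 3, 3, 3, 3, 4, 4, 5]
step 2: w=[0.1998, 0.1998, 0.1998, 0.1998, 0.1998, 0.0004, 0.0004, 0.0004]  mean=0.2510  Neff=5.0125  idx=[0, 1, 1, 2, 3, 3, 4, 4]
step 3: w=[0.1250, 0.1250, 0.1250, 0.1250, 0.1250, 0.1250, 0.1250, 0.1250]  mean=0.2500  Neff=8.0000  idx=[0, 1, 2, 3, 4, 5, 6, 7]

N_eff = 8.0000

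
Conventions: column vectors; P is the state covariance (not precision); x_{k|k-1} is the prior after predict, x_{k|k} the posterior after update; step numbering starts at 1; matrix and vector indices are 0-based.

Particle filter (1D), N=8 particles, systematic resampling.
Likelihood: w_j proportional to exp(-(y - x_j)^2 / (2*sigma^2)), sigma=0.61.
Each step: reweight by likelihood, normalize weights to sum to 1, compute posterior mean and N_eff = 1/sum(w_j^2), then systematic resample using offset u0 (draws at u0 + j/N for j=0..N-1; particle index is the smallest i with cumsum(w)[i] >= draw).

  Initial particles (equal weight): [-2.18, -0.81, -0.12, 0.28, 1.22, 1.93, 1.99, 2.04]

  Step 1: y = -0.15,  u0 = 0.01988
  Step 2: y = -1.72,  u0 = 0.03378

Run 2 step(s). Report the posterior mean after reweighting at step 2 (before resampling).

post_mean = -0.7038

step 1: w=[0.0016, 0.2295, 0.4116, 0.3214, 0.0331, 0.0012, 0.0009, 0.0007]  mean=-0.1030  Neff=3.0628  idx=[1, 1, 2, 2, 2, 3, 3, 3]
step 2: w=[0.4283, 0.4283, 0.0418, 0.0418, 0.0418, 0.0060, 0.0060, 0.0060]  mean=-0.7038  Neff=2.6869  idx=[0, 0, 0, 0, 1, 1, 1, 3]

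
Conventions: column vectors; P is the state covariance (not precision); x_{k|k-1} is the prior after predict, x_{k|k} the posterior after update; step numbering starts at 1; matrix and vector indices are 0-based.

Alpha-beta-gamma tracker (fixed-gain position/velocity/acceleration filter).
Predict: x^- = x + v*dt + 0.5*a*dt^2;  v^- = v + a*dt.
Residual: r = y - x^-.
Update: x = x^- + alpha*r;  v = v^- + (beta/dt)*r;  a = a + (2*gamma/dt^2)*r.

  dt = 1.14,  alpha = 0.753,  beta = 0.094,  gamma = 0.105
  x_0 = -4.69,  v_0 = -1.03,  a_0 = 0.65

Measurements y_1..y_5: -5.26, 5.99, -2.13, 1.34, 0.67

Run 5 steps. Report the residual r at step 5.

resid = -7.0071

step 1: x_pred=-5.4418  r=0.1818  x^+=-5.3049  v^+=-0.2740  a^+=0.6794
step 2: x_pred=-5.1758  r=11.1658  x^+=3.2320  v^+=1.4212  a^+=2.4836
step 3: x_pred=6.4661  r=-8.5961  x^+=-0.0068  v^+=3.5437  a^+=1.0946
step 4: x_pred=4.7444  r=-3.4044  x^+=2.1809  v^+=4.5109  a^+=0.5445
step 5: x_pred=7.6771  r=-7.0071  x^+=2.4008  v^+=4.5539  a^+=-0.5878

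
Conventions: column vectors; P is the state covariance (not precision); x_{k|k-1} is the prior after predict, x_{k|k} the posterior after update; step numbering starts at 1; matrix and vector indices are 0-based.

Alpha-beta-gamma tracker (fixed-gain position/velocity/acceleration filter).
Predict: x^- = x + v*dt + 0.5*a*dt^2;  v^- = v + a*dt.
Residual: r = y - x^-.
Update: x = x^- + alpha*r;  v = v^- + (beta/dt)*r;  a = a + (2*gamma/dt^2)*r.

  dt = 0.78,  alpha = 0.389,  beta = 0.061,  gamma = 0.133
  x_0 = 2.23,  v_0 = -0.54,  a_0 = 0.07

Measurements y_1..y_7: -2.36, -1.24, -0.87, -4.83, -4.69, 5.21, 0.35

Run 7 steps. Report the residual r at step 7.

resid = 3.7273

step 1: x_pred=1.8301  r=-4.1901  x^+=0.2001  v^+=-0.8131  a^+=-1.7620
step 2: x_pred=-0.9700  r=-0.2700  x^+=-1.0751  v^+=-2.2085  a^+=-1.8800
step 3: x_pred=-3.3696  r=2.4996  x^+=-2.3973  v^+=-3.4794  a^+=-0.7871
step 4: x_pred=-5.3507  r=0.5207  x^+=-5.1481  v^+=-4.0527  a^+=-0.5595
step 5: x_pred=-8.4794  r=3.7894  x^+=-7.0053  v^+=-4.1927  a^+=1.0973
step 6: x_pred=-9.9419  r=15.1519  x^+=-4.0478  v^+=-2.1519  a^+=7.7219
step 7: x_pred=-3.3773  r=3.7273  x^+=-1.9274  v^+=4.1627  a^+=9.3515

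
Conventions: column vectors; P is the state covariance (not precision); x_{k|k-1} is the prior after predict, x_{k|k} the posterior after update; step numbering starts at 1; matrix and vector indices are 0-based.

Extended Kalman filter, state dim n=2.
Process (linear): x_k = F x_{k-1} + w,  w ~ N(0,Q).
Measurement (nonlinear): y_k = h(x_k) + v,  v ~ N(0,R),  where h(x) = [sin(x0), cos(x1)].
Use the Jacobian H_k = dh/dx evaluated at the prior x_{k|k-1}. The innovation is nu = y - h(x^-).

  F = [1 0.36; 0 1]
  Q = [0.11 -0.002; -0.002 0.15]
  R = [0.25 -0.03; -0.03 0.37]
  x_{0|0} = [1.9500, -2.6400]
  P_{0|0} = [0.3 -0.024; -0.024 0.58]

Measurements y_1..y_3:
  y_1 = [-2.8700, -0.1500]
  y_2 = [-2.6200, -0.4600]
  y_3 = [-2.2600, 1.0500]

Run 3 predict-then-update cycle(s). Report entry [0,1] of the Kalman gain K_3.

step 1: x^-=[0.9996, -2.6400]  P^-=[0.4679 0.1828; 0.1828 0.7300]  H_jac=[0.5406 0.0000; 0.0000 0.4808]  S=[0.3868 0.0175; 0.0175 0.5388]  K=[0.6476 0.1421; 0.2264 0.6441]  nu=[-3.7113, 0.7268]  x^+=[-1.3006, -3.0119]  P^+=[0.2916 0.0689; 0.0689 0.4815]
step 2: x^-=[-2.3849, -3.0119]  P^-=[0.5136 0.2403; 0.2403 0.6315]  H_jac=[-0.7271 0.0000; 0.0000 0.1293]  S=[0.5215 -0.0526; -0.0526 0.3806]  K=[-0.7178 -0.0175; -0.3178 0.1707]  nu=[-1.9335, 0.5316]  x^+=[-1.0063, -2.3067]  P^+=[0.2461 0.1163; 0.1163 0.5621]
step 3: x^-=[-1.8367, -2.3067]  P^-=[0.5127 0.3167; 0.3167 0.7121]  H_jac=[-0.2628 0.0000; 0.0000 0.7412]  S=[0.2854 -0.0917; -0.0917 0.7612]  K=[-0.3880 0.2616; -0.0716 0.6847]  nu=[-1.2952, 1.7213]  x^+=[-0.8839, -1.0353]  P^+=[0.3990 0.1463; 0.1463 0.3447]

K[0,1] = 0.2616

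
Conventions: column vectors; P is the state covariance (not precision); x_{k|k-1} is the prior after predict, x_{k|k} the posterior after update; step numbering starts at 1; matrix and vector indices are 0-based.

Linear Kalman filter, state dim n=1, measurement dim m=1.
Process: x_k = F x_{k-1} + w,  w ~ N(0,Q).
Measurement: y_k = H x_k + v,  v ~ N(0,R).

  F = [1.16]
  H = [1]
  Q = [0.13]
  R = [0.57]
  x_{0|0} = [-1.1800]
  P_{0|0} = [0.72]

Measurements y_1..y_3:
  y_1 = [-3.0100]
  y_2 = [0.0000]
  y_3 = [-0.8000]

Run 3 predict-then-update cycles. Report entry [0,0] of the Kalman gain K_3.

step 1: x^-=[-1.3688]  P^-=[1.0988]  S=[1.6688]  K=[0.6584]  nu=[-1.6412]  x^+=[-2.4494]  P^+=[0.3753]
step 2: x^-=[-2.8413]  P^-=[0.6350]  S=[1.2050]  K=[0.5270]  nu=[2.8413]  x^+=[-1.3440]  P^+=[0.3004]
step 3: x^-=[-1.5591]  P^-=[0.5342]  S=[1.1042]  K=[0.4838]  nu=[0.7591]  x^+=[-1.1918]  P^+=[0.2758]

K[0,0] = 0.4838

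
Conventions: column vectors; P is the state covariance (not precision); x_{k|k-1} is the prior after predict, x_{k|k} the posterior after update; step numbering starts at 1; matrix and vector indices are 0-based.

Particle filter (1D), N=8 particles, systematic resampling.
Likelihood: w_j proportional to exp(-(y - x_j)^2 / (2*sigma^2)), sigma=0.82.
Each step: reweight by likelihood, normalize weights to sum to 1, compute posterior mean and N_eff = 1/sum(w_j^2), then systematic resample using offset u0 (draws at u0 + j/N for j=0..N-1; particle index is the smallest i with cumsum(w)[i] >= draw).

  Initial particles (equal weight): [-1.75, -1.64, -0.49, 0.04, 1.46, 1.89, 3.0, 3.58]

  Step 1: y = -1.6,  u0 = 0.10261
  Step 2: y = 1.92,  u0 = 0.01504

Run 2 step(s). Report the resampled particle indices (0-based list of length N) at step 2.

resampled_idx = [6, 6, 7, 7, 7, 7, 7, 7]

step 1: w=[0.3904, 0.3966, 0.1588, 0.0537, 0.0004, 0.0000, 0.0000, 0.0000]  mean=-1.4087  Neff=2.9601  idx=[0, 0, 0, 1, 1, 1, 2, 3]
step 2: w=[0.0005, 0.0005, 0.0005, 0.0009, 0.0009, 0.0009, 0.1550, 0.8406]  mean=-0.0497  Neff=1.3686  idx=[6, 6, 7, 7, 7, 7, 7, 7]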